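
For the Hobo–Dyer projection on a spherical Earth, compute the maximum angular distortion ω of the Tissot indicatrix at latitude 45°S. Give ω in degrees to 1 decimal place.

13.2°

Hobo–Dyer is a cylindrical equal-area projection with standard parallels at ±37.5°. Cylindrical equal-area (φ₀ = 37.5°): h = cos φ / cos 37.5° along meridians, k = cos 37.5° / cos φ along parallels; h·k = 1.
At 45°: h = 0.8913, k = 1.122; principal scales a = 1.122, b = 0.8913.
sin(ω/2) = (a − b)/(a + b) = 0.2307/2.013 = 0.1146, so ω = 2 arcsin(0.1146) ≈ 13.2°.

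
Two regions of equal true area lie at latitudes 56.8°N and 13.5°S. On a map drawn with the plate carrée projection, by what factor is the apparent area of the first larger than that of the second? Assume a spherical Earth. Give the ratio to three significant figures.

Plate carrée maps x = Rλ, y = Rφ. The meridian scale is h = 1 and the parallel scale is k = 1/cos φ = sec φ.
Areal scale at 56.8°: h·k = 1.000 × 1.826 = 1.826.
Areal scale at 13.5°: h·k = 1.000 × 1.028 = 1.028.
Ratio = 1.826/1.028 ≈ 1.78.

1.78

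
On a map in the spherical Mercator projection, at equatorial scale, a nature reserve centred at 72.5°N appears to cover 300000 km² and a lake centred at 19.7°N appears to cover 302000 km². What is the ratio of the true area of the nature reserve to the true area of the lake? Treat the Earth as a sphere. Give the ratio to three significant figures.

0.101

Mercator's areal exaggeration is sec²φ; hence true area = (apparent area) · cos²φ.
True area of nature reserve: 300000 × cos²(72.5°) = 300000 × 0.09042 = 27130 km².
True area of lake: 302000 × cos²(19.7°) = 302000 × 0.8864 = 267700 km².
Ratio = 27130 / 267700 ≈ 0.101.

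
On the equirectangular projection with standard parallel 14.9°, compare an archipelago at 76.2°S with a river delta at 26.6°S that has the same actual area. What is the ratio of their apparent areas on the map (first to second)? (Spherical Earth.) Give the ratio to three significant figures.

3.75

The equidistant cylindrical projection with φ₀ = 14.9° has h = 1 (meridians true) and k = cos φ₀ / cos φ along parallels.
Areal scale at 76.2°: h·k = 1.000 × 4.051 = 4.051.
Areal scale at 26.6°: h·k = 1.000 × 1.081 = 1.081.
Ratio = 4.051/1.081 ≈ 3.75.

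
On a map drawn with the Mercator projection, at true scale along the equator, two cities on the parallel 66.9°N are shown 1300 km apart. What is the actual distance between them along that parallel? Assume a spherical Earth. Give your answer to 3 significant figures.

510 km

Mercator is conformal, so the point scale is isotropic: h = k = sec φ = 1/cos φ.
Along the parallel at 66.9°, map distances are exaggerated by k = sec 66.9° = 2.549.
True distance = 1300 / 2.549 = 1300 × cos 66.9° ≈ 510 km.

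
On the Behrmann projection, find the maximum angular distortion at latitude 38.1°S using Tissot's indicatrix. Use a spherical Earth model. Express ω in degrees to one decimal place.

11.0°

Behrmann is a cylindrical equal-area projection with standard parallels at ±30°. A cylindrical equal-area projection with standard parallel φ₀ has meridian scale h = cos φ / cos φ₀ and parallel scale k = cos φ₀ / cos φ (so areas are preserved, h·k = 1).
At 38.1°: h = 0.9087, k = 1.101; principal scales a = 1.101, b = 0.9087.
sin(ω/2) = (a − b)/(a + b) = 0.1918/2.009 = 0.09548, so ω = 2 arcsin(0.09548) ≈ 11.0°.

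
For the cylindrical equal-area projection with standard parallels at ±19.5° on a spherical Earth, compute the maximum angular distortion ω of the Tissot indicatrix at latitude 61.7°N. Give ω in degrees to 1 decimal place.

73.2°

For cylindrical equal-area with standard parallel φ₀, h = cos φ / cos φ₀ and k = cos φ₀ / cos φ, so h·k = 1.
At 61.7°: h = 0.5029, k = 1.988; principal scales a = 1.988, b = 0.5029.
sin(ω/2) = (a − b)/(a + b) = 1.485/2.491 = 0.5962, so ω = 2 arcsin(0.5962) ≈ 73.2°.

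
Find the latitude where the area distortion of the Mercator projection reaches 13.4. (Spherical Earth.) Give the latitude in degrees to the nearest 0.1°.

74.1°

Mercator areal scale is sec²φ.
sec²φ = 13.4  ⇒  cos²φ = 0.07463  ⇒  cos φ = 0.2732.
φ = arccos(0.2732) ≈ 74.1°.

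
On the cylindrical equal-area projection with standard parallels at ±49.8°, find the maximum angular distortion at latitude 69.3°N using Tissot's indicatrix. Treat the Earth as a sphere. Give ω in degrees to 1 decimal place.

65.2°

A cylindrical equal-area projection with standard parallel φ₀ has meridian scale h = cos φ / cos φ₀ and parallel scale k = cos φ₀ / cos φ (so areas are preserved, h·k = 1).
At 69.3°: h = 0.5476, k = 1.826; principal scales a = 1.826, b = 0.5476.
sin(ω/2) = (a − b)/(a + b) = 1.278/2.374 = 0.5386, so ω = 2 arcsin(0.5386) ≈ 65.2°.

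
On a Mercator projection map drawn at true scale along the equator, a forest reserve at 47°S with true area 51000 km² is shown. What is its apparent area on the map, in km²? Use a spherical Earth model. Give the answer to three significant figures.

110000 km²

For Mercator, h = k = sec φ (a conformal cylindrical projection has a single point scale, 1/cos φ).
Areal scale = k² = sec²φ = 1/cos²(47°) = 1/0.6820² = 2.150.
Apparent area = 51000 × 2.150 ≈ 110000 km².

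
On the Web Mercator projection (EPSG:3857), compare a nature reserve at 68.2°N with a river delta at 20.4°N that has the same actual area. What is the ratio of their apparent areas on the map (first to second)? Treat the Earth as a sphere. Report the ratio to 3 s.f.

On Mercator, area is exaggerated by sec²φ = 1/cos²φ.
At 68.2°: sec²(68.2°) = 1/0.3714² = 7.251.
At 20.4°: sec²(20.4°) = 1/0.9373² = 1.138.
Ratio = 7.251/1.138 = cos²(20.4°)/cos²(68.2°) ≈ 6.37.

6.37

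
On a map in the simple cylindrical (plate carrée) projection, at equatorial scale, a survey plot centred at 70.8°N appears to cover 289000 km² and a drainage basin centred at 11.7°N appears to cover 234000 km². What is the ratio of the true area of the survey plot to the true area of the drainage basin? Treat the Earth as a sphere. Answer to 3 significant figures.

Plate carrée has h = 1 and k = sec φ, giving areal scale sec φ; true area = (apparent area) · cos φ.
True area of survey plot: 289000 × cos(70.8°) = 289000 × 0.3289 = 95040 km².
True area of drainage basin: 234000 × cos(11.7°) = 234000 × 0.9792 = 229100 km².
Ratio = 95040 / 229100 ≈ 0.415.

0.415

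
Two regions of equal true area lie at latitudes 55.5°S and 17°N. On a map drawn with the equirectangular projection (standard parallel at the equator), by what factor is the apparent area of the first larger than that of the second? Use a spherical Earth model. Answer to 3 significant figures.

In the plate carrée (x = Rλ, y = Rφ), meridians are true-scale (h = 1) and parallels are stretched by k = sec φ.
Areal scale at 55.5°: h·k = 1.000 × 1.766 = 1.766.
Areal scale at 17°: h·k = 1.000 × 1.046 = 1.046.
Ratio = 1.766/1.046 ≈ 1.69.

1.69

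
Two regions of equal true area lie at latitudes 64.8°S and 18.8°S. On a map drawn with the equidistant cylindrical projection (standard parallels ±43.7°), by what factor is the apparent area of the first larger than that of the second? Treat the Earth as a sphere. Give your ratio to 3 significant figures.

2.22

With standard parallel φ₀ = 43.7°, the equirectangular projection gives x = Rλ cos φ₀, y = Rφ, so h = 1 and k = cos 43.7° / cos φ.
Areal scale at 64.8°: h·k = 1.000 × 1.698 = 1.698.
Areal scale at 18.8°: h·k = 1.000 × 0.7637 = 0.7637.
Ratio = 1.698/0.7637 ≈ 2.22.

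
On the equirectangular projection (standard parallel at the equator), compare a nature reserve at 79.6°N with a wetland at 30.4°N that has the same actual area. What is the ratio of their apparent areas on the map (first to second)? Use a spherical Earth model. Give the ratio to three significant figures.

Plate carrée maps x = Rλ, y = Rφ. The meridian scale is h = 1 and the parallel scale is k = 1/cos φ = sec φ.
Areal scale at 79.6°: h·k = 1.000 × 5.540 = 5.540.
Areal scale at 30.4°: h·k = 1.000 × 1.159 = 1.159.
Ratio = 5.540/1.159 ≈ 4.78.

4.78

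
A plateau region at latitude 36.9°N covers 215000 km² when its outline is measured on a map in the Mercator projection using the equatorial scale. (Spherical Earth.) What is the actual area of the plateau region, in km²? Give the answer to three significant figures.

For Mercator, h = k = sec φ (a conformal cylindrical projection has a single point scale, 1/cos φ).
Areal scale = k² = sec²φ = 1/cos²(36.9°) = 1/0.7997² = 1.564.
True area = apparent / (areal scale) = 215000 / 1.564 ≈ 137000 km².

137000 km²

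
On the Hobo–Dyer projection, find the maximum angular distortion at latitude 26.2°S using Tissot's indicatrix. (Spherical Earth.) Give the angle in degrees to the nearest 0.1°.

14.1°

Hobo–Dyer is a cylindrical equal-area projection with standard parallels at ±37.5°. Cylindrical equal-area (φ₀ = 37.5°): h = cos φ / cos 37.5° along meridians, k = cos 37.5° / cos φ along parallels; h·k = 1.
At 26.2°: h = 1.131, k = 0.8842; principal scales a = 1.131, b = 0.8842.
sin(ω/2) = (a − b)/(a + b) = 0.2468/2.015 = 0.1225, so ω = 2 arcsin(0.1225) ≈ 14.1°.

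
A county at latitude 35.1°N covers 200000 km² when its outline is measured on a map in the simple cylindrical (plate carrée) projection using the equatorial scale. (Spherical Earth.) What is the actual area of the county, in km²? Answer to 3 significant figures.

For the equirectangular projection with φ₀ = 0 (plate carrée), h = 1 along meridians and k = sec φ along parallels.
Areal scale = h·k = 1 × sec φ; at 35.1°, h = 1.000, k = 1.222, so h·k = 1.222.
True area = apparent / (areal scale) = 200000 / 1.222 ≈ 164000 km².

164000 km²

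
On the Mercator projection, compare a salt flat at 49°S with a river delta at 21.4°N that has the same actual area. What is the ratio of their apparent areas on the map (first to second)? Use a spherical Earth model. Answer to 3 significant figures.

2.01

Mercator is conformal with k = sec φ, so areal scale = k² = sec²φ.
At 49°: sec²(49°) = 1/0.6561² = 2.323.
At 21.4°: sec²(21.4°) = 1/0.9311² = 1.154.
Ratio = 2.323/1.154 = cos²(21.4°)/cos²(49°) ≈ 2.01.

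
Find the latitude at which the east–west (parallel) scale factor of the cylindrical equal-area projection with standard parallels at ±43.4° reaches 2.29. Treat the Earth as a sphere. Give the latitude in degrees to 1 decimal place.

Cylindrical equal-area (φ₀ = 43.4°): h = cos φ / cos 43.4° along meridians, k = cos 43.4° / cos φ along parallels; h·k = 1.
k = cos φ₀ / cos φ = 2.29  ⇒  cos φ = cos 43.4° / 2.29 = 0.3173.
φ = arccos(0.3173) ≈ 71.5°.

71.5°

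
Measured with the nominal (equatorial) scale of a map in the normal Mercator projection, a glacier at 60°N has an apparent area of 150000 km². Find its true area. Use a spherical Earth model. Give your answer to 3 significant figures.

37500 km²

Mercator is conformal, so the point scale is isotropic: h = k = sec φ = 1/cos φ.
Areal scale = k² = sec²φ = 1/cos²(60°) = 1/0.5000² = 4.000.
True area = apparent / (areal scale) = 150000 / 4.000 ≈ 37500 km².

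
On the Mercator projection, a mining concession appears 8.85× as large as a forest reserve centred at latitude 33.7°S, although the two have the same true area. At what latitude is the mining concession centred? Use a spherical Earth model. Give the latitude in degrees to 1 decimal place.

73.8°

On Mercator, (apparent₁)/(apparent₂) = sec²φ₁ / sec²φ₂ when true areas are equal.
cos²φ₂ / cos²φ₁ = 8.85  ⇒  cos φ₁ = cos 33.7° / √8.85 = 0.8320/2.975 = 0.2797.
φ₁ = arccos(0.2797) ≈ 73.8°.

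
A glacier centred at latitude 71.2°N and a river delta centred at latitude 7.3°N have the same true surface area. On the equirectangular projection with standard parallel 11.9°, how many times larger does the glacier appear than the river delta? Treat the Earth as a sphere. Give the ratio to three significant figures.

3.08

The equidistant cylindrical projection with φ₀ = 11.9° has h = 1 (meridians true) and k = cos φ₀ / cos φ along parallels.
Areal scale at 71.2°: h·k = 1.000 × 3.036 = 3.036.
Areal scale at 7.3°: h·k = 1.000 × 0.9865 = 0.9865.
Ratio = 3.036/0.9865 ≈ 3.08.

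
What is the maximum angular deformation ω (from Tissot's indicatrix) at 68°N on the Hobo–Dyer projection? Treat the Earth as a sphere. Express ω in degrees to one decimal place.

78.9°

The Hobo–Dyer projection is cylindrical equal-area with φ₀ = 37.5°. Cylindrical equal-area (φ₀ = 37.5°): h = cos φ / cos 37.5° along meridians, k = cos 37.5° / cos φ along parallels; h·k = 1.
At 68°: h = 0.4722, k = 2.118; principal scales a = 2.118, b = 0.4722.
sin(ω/2) = (a − b)/(a + b) = 1.646/2.590 = 0.6354, so ω = 2 arcsin(0.6354) ≈ 78.9°.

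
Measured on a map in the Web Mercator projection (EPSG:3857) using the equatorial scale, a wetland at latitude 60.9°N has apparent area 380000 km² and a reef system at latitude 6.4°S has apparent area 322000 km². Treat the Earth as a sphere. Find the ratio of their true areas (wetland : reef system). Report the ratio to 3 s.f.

0.283

On Mercator the areal scale is sec²φ, so true area = apparent × cos²φ.
True area of wetland: 380000 × cos²(60.9°) = 380000 × 0.2365 = 89880 km².
True area of reef system: 322000 × cos²(6.4°) = 322000 × 0.9876 = 318000 km².
Ratio = 89880 / 318000 ≈ 0.283.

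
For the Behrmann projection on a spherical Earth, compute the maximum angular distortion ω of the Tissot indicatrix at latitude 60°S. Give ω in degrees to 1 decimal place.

60.0°

Behrmann is a cylindrical equal-area projection with standard parallels at ±30°. A cylindrical equal-area projection with standard parallel φ₀ has meridian scale h = cos φ / cos φ₀ and parallel scale k = cos φ₀ / cos φ (so areas are preserved, h·k = 1).
At 60°: h = 0.5774, k = 1.732; principal scales a = 1.732, b = 0.5774.
sin(ω/2) = (a − b)/(a + b) = 1.155/2.309 = 0.5000, so ω = 2 arcsin(0.5000) ≈ 60.0°.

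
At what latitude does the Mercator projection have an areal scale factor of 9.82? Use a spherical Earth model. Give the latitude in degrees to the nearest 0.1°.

71.4°

Mercator areal scale is sec²φ.
sec²φ = 9.82  ⇒  cos²φ = 0.1018  ⇒  cos φ = 0.3191.
φ = arccos(0.3191) ≈ 71.4°.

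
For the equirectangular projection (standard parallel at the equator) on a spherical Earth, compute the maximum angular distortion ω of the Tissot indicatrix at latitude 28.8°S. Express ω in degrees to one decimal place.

7.6°

In the plate carrée (x = Rλ, y = Rφ), meridians are true-scale (h = 1) and parallels are stretched by k = sec φ.
At 28.8°: h = 1.000, k = 1.141; principal scales a = 1.141, b = 1.000.
sin(ω/2) = (a − b)/(a + b) = 0.1412/2.141 = 0.06592, so ω = 2 arcsin(0.06592) ≈ 7.6°.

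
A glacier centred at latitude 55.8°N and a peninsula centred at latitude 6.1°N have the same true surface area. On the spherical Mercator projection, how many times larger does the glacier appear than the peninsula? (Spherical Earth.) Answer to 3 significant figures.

3.13

Mercator areal scale is sec²φ.
At 55.8°: sec²(55.8°) = 1/0.5621² = 3.165.
At 6.1°: sec²(6.1°) = 1/0.9943² = 1.011.
Ratio = 3.165/1.011 = cos²(6.1°)/cos²(55.8°) ≈ 3.13.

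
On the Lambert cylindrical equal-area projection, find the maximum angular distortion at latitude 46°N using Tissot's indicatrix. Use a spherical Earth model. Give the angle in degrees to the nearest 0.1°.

The Lambert cylindrical equal-area projection is the cylindrical equal-area projection with its standard parallel at the equator (φ₀ = 0). A cylindrical equal-area projection with standard parallel φ₀ has meridian scale h = cos φ / cos φ₀ and parallel scale k = cos φ₀ / cos φ (so areas are preserved, h·k = 1).
At 46°: h = 0.6947, k = 1.440; principal scales a = 1.440, b = 0.6947.
sin(ω/2) = (a − b)/(a + b) = 0.7449/2.134 = 0.3490, so ω = 2 arcsin(0.3490) ≈ 40.9°.

40.9°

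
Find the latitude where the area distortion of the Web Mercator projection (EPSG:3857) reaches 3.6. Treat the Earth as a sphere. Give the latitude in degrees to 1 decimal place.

Mercator areal scale is sec²φ.
sec²φ = 3.6  ⇒  cos²φ = 0.2778  ⇒  cos φ = 0.5270.
φ = arccos(0.5270) ≈ 58.2°.

58.2°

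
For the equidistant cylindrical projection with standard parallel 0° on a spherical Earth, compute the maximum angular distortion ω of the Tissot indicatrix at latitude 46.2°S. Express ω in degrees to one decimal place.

21.0°

For the equirectangular projection with φ₀ = 0 (plate carrée), h = 1 along meridians and k = sec φ along parallels.
At 46.2°: h = 1.000, k = 1.445; principal scales a = 1.445, b = 1.000.
sin(ω/2) = (a − b)/(a + b) = 0.4448/2.445 = 0.1819, so ω = 2 arcsin(0.1819) ≈ 21.0°.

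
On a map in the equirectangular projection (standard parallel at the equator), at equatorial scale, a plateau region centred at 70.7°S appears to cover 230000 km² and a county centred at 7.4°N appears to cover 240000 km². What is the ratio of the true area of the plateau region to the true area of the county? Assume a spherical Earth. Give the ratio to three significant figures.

On the plate carrée, areal scale = h·k = 1 × sec φ, so true area = apparent × cos φ.
True area of plateau region: 230000 × cos(70.7°) = 230000 × 0.3305 = 76020 km².
True area of county: 240000 × cos(7.4°) = 240000 × 0.9917 = 238000 km².
Ratio = 76020 / 238000 ≈ 0.319.

0.319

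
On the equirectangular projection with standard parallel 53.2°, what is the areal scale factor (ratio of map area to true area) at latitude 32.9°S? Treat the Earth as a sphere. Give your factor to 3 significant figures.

0.713

The equidistant cylindrical projection with φ₀ = 53.2° has h = 1 (meridians true) and k = cos φ₀ / cos φ along parallels.
Areal scale = h·k = 1 × cos φ₀ / cos φ; at 32.9°, h = 1.000, k = 0.7134, so h·k = 0.7134.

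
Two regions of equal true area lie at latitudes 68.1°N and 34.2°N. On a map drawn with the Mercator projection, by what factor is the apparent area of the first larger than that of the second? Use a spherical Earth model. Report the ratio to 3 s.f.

Mercator is conformal with k = sec φ, so areal scale = k² = sec²φ.
At 68.1°: sec²(68.1°) = 1/0.3730² = 7.188.
At 34.2°: sec²(34.2°) = 1/0.8271² = 1.462.
Ratio = 7.188/1.462 = cos²(34.2°)/cos²(68.1°) ≈ 4.92.

4.92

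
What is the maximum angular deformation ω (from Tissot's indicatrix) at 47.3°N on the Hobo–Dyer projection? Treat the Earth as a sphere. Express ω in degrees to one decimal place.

17.9°

The Hobo–Dyer projection is cylindrical equal-area with φ₀ = 37.5°. A cylindrical equal-area projection with standard parallel φ₀ has meridian scale h = cos φ / cos φ₀ and parallel scale k = cos φ₀ / cos φ (so areas are preserved, h·k = 1).
At 47.3°: h = 0.8548, k = 1.170; principal scales a = 1.170, b = 0.8548.
sin(ω/2) = (a − b)/(a + b) = 0.3151/2.025 = 0.1556, so ω = 2 arcsin(0.1556) ≈ 17.9°.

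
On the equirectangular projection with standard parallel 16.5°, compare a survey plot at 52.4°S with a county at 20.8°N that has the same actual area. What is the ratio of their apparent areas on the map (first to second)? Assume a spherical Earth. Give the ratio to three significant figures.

1.53

The equidistant cylindrical projection with φ₀ = 16.5° has h = 1 (meridians true) and k = cos φ₀ / cos φ along parallels.
Areal scale at 52.4°: h·k = 1.000 × 1.571 = 1.571.
Areal scale at 20.8°: h·k = 1.000 × 1.026 = 1.026.
Ratio = 1.571/1.026 ≈ 1.53.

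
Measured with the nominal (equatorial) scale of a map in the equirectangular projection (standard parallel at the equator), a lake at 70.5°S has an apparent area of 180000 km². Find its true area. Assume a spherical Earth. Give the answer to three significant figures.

For the equirectangular projection with φ₀ = 0 (plate carrée), h = 1 along meridians and k = sec φ along parallels.
Areal scale = h·k = 1 × sec φ; at 70.5°, h = 1.000, k = 2.996, so h·k = 2.996.
True area = apparent / (areal scale) = 180000 / 2.996 ≈ 60100 km².

60100 km²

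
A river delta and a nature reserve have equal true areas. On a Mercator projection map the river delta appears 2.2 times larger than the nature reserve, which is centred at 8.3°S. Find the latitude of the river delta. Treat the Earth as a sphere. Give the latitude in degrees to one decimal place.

On Mercator, (apparent₁)/(apparent₂) = sec²φ₁ / sec²φ₂ when true areas are equal.
cos²φ₂ / cos²φ₁ = 2.2  ⇒  cos φ₁ = cos 8.3° / √2.2 = 0.9895/1.483 = 0.6671.
φ₁ = arccos(0.6671) ≈ 48.2°.

48.2°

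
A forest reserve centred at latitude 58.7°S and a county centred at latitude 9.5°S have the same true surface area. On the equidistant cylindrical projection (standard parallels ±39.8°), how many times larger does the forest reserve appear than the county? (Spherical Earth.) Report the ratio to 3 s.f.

1.90

With standard parallel φ₀ = 39.8°, the equirectangular projection gives x = Rλ cos φ₀, y = Rφ, so h = 1 and k = cos 39.8° / cos φ.
Areal scale at 58.7°: h·k = 1.000 × 1.479 = 1.479.
Areal scale at 9.5°: h·k = 1.000 × 0.7790 = 0.7790.
Ratio = 1.479/0.7790 ≈ 1.90.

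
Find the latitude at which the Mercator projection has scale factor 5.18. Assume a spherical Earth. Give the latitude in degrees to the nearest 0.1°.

Mercator scale is k = sec φ = 1/cos φ.
1/cos φ = 5.18  ⇒  cos φ = 0.1931  ⇒  φ = arccos(0.1931) ≈ 78.9°.

78.9°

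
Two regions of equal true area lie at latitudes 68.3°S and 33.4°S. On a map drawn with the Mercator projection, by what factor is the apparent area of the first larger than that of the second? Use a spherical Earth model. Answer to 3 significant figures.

On Mercator, area is exaggerated by sec²φ = 1/cos²φ.
At 68.3°: sec²(68.3°) = 1/0.3697² = 7.315.
At 33.4°: sec²(33.4°) = 1/0.8348² = 1.435.
Ratio = 7.315/1.435 = cos²(33.4°)/cos²(68.3°) ≈ 5.10.

5.10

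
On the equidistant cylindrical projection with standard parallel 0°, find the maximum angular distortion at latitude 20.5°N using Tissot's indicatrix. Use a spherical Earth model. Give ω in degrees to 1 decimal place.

Plate carrée maps x = Rλ, y = Rφ. The meridian scale is h = 1 and the parallel scale is k = 1/cos φ = sec φ.
At 20.5°: h = 1.000, k = 1.068; principal scales a = 1.068, b = 1.000.
sin(ω/2) = (a − b)/(a + b) = 0.06761/2.068 = 0.03270, so ω = 2 arcsin(0.03270) ≈ 3.7°.

3.7°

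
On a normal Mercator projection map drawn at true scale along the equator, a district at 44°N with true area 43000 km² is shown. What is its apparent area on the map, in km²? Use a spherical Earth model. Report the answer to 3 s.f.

83100 km²

For Mercator, h = k = sec φ (a conformal cylindrical projection has a single point scale, 1/cos φ).
Areal scale = k² = sec²φ = 1/cos²(44°) = 1/0.7193² = 1.933.
Apparent area = 43000 × 1.933 ≈ 83100 km².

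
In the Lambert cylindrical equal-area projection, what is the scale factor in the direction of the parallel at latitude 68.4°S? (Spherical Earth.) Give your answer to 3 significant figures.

2.72

The Lambert cylindrical equal-area projection is the cylindrical equal-area projection with its standard parallel at the equator (φ₀ = 0). Cylindrical equal-area (φ₀ = 0°): h = cos φ / cos 0° along meridians, k = cos 0° / cos φ along parallels; h·k = 1.
k = cos 0° / cos 68.4° = 1.000/0.3681 = 2.716.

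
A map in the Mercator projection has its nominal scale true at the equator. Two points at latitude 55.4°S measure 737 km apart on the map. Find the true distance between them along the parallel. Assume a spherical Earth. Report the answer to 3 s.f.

Mercator is conformal, so the point scale is isotropic: h = k = sec φ = 1/cos φ.
Along the parallel at 55.4°, map distances are exaggerated by k = sec 55.4° = 1.761.
True distance = 737 / 1.761 = 737 × cos 55.4° ≈ 419 km.

419 km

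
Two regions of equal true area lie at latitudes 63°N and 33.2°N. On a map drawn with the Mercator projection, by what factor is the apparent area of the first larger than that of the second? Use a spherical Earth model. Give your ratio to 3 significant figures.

3.40

Mercator areal scale is sec²φ.
At 63°: sec²(63°) = 1/0.4540² = 4.852.
At 33.2°: sec²(33.2°) = 1/0.8368² = 1.428.
Ratio = 4.852/1.428 = cos²(33.2°)/cos²(63°) ≈ 3.40.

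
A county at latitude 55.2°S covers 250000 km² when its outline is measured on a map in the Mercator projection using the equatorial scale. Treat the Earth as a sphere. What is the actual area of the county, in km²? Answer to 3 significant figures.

81400 km²

For Mercator, h = k = sec φ (a conformal cylindrical projection has a single point scale, 1/cos φ).
Areal scale = k² = sec²φ = 1/cos²(55.2°) = 1/0.5707² = 3.070.
True area = apparent / (areal scale) = 250000 / 3.070 ≈ 81400 km².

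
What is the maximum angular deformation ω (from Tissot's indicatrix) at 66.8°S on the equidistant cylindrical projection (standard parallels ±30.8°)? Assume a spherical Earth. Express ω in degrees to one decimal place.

43.6°

In the equirectangular projection with standard parallel φ₀ = 30.8° (x = Rλ cos φ₀, y = Rφ), meridians are true-scale (h = 1) and the parallel scale is k = cos φ₀ / cos φ.
At 66.8°: h = 1.000, k = 2.180; principal scales a = 2.180, b = 1.000.
sin(ω/2) = (a − b)/(a + b) = 1.180/3.180 = 0.3712, so ω = 2 arcsin(0.3712) ≈ 43.6°.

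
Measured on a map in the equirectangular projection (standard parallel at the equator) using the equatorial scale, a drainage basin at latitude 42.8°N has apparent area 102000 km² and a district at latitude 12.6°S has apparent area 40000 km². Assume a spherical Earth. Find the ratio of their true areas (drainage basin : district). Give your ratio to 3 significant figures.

1.92

Plate carrée has h = 1 and k = sec φ, giving areal scale sec φ; true area = (apparent area) · cos φ.
True area of drainage basin: 102000 × cos(42.8°) = 102000 × 0.7337 = 74840 km².
True area of district: 40000 × cos(12.6°) = 40000 × 0.9759 = 39040 km².
Ratio = 74840 / 39040 ≈ 1.92.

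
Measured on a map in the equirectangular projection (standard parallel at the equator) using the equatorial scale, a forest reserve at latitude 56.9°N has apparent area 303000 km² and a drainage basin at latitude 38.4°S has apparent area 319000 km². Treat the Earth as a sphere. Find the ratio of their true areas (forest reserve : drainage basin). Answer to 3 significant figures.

On the plate carrée, areal scale = h·k = 1 × sec φ, so true area = apparent × cos φ.
True area of forest reserve: 303000 × cos(56.9°) = 303000 × 0.5461 = 165500 km².
True area of drainage basin: 319000 × cos(38.4°) = 319000 × 0.7837 = 250000 km².
Ratio = 165500 / 250000 ≈ 0.662.

0.662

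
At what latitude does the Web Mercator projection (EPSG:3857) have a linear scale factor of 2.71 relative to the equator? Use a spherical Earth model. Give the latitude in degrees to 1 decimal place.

Mercator scale is k = sec φ = 1/cos φ.
1/cos φ = 2.71  ⇒  cos φ = 0.3690  ⇒  φ = arccos(0.3690) ≈ 68.3°.

68.3°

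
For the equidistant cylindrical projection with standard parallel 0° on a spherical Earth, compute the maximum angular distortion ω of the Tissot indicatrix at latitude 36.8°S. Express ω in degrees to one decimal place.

For the equirectangular projection with φ₀ = 0 (plate carrée), h = 1 along meridians and k = sec φ along parallels.
At 36.8°: h = 1.000, k = 1.249; principal scales a = 1.249, b = 1.000.
sin(ω/2) = (a − b)/(a + b) = 0.2489/2.249 = 0.1107, so ω = 2 arcsin(0.1107) ≈ 12.7°.

12.7°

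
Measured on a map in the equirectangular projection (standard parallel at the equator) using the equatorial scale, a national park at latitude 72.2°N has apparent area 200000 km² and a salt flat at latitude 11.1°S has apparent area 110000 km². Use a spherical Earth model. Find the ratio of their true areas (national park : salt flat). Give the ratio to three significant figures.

On the plate carrée, areal scale = h·k = 1 × sec φ, so true area = apparent × cos φ.
True area of national park: 200000 × cos(72.2°) = 200000 × 0.3057 = 61140 km².
True area of salt flat: 110000 × cos(11.1°) = 110000 × 0.9813 = 107900 km².
Ratio = 61140 / 107900 ≈ 0.566.

0.566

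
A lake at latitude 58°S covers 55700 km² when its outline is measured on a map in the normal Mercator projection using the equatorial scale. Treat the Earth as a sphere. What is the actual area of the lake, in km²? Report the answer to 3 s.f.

For Mercator, h = k = sec φ (a conformal cylindrical projection has a single point scale, 1/cos φ).
Areal scale = k² = sec²φ = 1/cos²(58°) = 1/0.5299² = 3.561.
True area = apparent / (areal scale) = 55700 / 3.561 ≈ 15600 km².

15600 km²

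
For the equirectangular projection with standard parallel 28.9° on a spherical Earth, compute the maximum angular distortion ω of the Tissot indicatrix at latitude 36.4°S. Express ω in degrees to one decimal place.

4.8°

In the equirectangular projection with standard parallel φ₀ = 28.9° (x = Rλ cos φ₀, y = Rφ), meridians are true-scale (h = 1) and the parallel scale is k = cos φ₀ / cos φ.
At 36.4°: h = 1.000, k = 1.088; principal scales a = 1.088, b = 1.000.
sin(ω/2) = (a − b)/(a + b) = 0.08768/2.088 = 0.04200, so ω = 2 arcsin(0.04200) ≈ 4.8°.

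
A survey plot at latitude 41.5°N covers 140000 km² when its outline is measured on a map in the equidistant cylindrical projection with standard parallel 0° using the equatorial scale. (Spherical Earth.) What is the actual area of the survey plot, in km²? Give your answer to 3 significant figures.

105000 km²

For the equirectangular projection with φ₀ = 0 (plate carrée), h = 1 along meridians and k = sec φ along parallels.
Areal scale = h·k = 1 × sec φ; at 41.5°, h = 1.000, k = 1.335, so h·k = 1.335.
True area = apparent / (areal scale) = 140000 / 1.335 ≈ 105000 km².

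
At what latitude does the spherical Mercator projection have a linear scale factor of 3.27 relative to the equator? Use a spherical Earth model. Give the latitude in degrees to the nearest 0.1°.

Mercator scale is k = sec φ = 1/cos φ.
1/cos φ = 3.27  ⇒  cos φ = 0.3058  ⇒  φ = arccos(0.3058) ≈ 72.2°.

72.2°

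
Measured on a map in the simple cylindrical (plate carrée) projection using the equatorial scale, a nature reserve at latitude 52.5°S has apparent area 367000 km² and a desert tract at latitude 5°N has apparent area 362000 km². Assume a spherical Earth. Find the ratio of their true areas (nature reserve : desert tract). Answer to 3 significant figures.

0.620

Plate carrée has h = 1 and k = sec φ, giving areal scale sec φ; true area = (apparent area) · cos φ.
True area of nature reserve: 367000 × cos(52.5°) = 367000 × 0.6088 = 223400 km².
True area of desert tract: 362000 × cos(5°) = 362000 × 0.9962 = 360600 km².
Ratio = 223400 / 360600 ≈ 0.620.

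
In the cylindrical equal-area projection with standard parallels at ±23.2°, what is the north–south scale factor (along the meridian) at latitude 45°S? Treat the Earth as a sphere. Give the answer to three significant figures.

A cylindrical equal-area projection with standard parallel φ₀ has meridian scale h = cos φ / cos φ₀ and parallel scale k = cos φ₀ / cos φ (so areas are preserved, h·k = 1).
h = cos 45° / cos 23.2° = 0.7071/0.9191 = 0.7693.

0.769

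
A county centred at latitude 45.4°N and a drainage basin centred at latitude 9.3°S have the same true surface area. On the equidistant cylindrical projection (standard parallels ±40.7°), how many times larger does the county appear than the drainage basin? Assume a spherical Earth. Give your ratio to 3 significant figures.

With standard parallel φ₀ = 40.7°, the equirectangular projection gives x = Rλ cos φ₀, y = Rφ, so h = 1 and k = cos 40.7° / cos φ.
Areal scale at 45.4°: h·k = 1.000 × 1.080 = 1.080.
Areal scale at 9.3°: h·k = 1.000 × 0.7682 = 0.7682.
Ratio = 1.080/0.7682 ≈ 1.41.

1.41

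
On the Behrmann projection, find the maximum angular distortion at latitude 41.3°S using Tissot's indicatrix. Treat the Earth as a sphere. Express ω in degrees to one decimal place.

The Behrmann projection is cylindrical equal-area with φ₀ = 30°. For cylindrical equal-area with standard parallel φ₀, h = cos φ / cos φ₀ and k = cos φ₀ / cos φ, so h·k = 1.
At 41.3°: h = 0.8675, k = 1.153; principal scales a = 1.153, b = 0.8675.
sin(ω/2) = (a − b)/(a + b) = 0.2853/2.020 = 0.1412, so ω = 2 arcsin(0.1412) ≈ 16.2°.

16.2°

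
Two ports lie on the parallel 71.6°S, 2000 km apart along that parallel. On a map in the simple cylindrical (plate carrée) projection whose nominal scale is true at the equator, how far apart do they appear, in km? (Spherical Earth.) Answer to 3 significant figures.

6340 km

For the equirectangular projection with φ₀ = 0 (plate carrée), h = 1 along meridians and k = sec φ along parallels.
Along the parallel, k = sec 71.6° = 1/0.3156 = 3.168.
Map distance = 2000 × 3.168 ≈ 6340 km.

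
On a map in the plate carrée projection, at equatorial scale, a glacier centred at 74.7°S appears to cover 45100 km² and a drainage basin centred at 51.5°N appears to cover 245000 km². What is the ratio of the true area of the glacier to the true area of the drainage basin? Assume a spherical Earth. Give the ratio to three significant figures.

Plate carrée has h = 1 and k = sec φ, giving areal scale sec φ; true area = (apparent area) · cos φ.
True area of glacier: 45100 × cos(74.7°) = 45100 × 0.2639 = 11900 km².
True area of drainage basin: 245000 × cos(51.5°) = 245000 × 0.6225 = 152500 km².
Ratio = 11900 / 152500 ≈ 0.0780.

0.0780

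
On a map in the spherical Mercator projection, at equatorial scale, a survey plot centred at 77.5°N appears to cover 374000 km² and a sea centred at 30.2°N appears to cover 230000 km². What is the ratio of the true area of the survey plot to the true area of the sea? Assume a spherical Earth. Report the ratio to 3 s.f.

Mercator's areal exaggeration is sec²φ; hence true area = (apparent area) · cos²φ.
True area of survey plot: 374000 × cos²(77.5°) = 374000 × 0.04685 = 17520 km².
True area of sea: 230000 × cos²(30.2°) = 230000 × 0.7470 = 171800 km².
Ratio = 17520 / 171800 ≈ 0.102.

0.102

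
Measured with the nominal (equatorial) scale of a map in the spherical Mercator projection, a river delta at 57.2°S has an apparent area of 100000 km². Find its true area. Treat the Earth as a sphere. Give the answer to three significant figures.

29300 km²

The Mercator projection is conformal; its linear scale factor is the same in every direction and equals sec φ = 1/cos φ.
Areal scale = k² = sec²φ = 1/cos²(57.2°) = 1/0.5417² = 3.408.
True area = apparent / (areal scale) = 100000 / 3.408 ≈ 29300 km².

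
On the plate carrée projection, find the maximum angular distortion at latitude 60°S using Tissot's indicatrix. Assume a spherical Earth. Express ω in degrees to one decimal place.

38.9°

Plate carrée maps x = Rλ, y = Rφ. The meridian scale is h = 1 and the parallel scale is k = 1/cos φ = sec φ.
At 60°: h = 1.000, k = 2.000; principal scales a = 2.000, b = 1.000.
sin(ω/2) = (a − b)/(a + b) = 1.0000/3.000 = 0.3333, so ω = 2 arcsin(0.3333) ≈ 38.9°.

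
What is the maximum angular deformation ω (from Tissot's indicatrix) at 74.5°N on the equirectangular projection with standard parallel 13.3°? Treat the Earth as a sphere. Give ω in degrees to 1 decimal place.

The equidistant cylindrical projection with φ₀ = 13.3° has h = 1 (meridians true) and k = cos φ₀ / cos φ along parallels.
At 74.5°: h = 1.000, k = 3.642; principal scales a = 3.642, b = 1.000.
sin(ω/2) = (a − b)/(a + b) = 2.642/4.642 = 0.5691, so ω = 2 arcsin(0.5691) ≈ 69.4°.

69.4°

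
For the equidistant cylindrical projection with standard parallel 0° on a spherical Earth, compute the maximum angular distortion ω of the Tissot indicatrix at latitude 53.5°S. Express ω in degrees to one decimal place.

For the equirectangular projection with φ₀ = 0 (plate carrée), h = 1 along meridians and k = sec φ along parallels.
At 53.5°: h = 1.000, k = 1.681; principal scales a = 1.681, b = 1.000.
sin(ω/2) = (a − b)/(a + b) = 0.6812/2.681 = 0.2541, so ω = 2 arcsin(0.2541) ≈ 29.4°.

29.4°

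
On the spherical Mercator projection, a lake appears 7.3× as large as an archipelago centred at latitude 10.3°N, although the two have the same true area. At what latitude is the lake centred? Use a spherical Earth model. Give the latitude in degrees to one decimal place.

68.6°

On Mercator, (apparent₁)/(apparent₂) = sec²φ₁ / sec²φ₂ when true areas are equal.
cos²φ₂ / cos²φ₁ = 7.3  ⇒  cos φ₁ = cos 10.3° / √7.3 = 0.9839/2.702 = 0.3642.
φ₁ = arccos(0.3642) ≈ 68.6°.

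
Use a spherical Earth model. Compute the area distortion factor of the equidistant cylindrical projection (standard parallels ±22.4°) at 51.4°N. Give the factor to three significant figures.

1.48

The equidistant cylindrical projection with φ₀ = 22.4° has h = 1 (meridians true) and k = cos φ₀ / cos φ along parallels.
Areal scale = h·k = 1 × cos φ₀ / cos φ; at 51.4°, h = 1.000, k = 1.482, so h·k = 1.482.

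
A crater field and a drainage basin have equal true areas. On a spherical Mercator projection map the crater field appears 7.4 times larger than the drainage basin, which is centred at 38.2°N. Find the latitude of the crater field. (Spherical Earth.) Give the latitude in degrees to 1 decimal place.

On Mercator, (apparent₁)/(apparent₂) = sec²φ₁ / sec²φ₂ when true areas are equal.
cos²φ₂ / cos²φ₁ = 7.4  ⇒  cos φ₁ = cos 38.2° / √7.4 = 0.7859/2.720 = 0.2889.
φ₁ = arccos(0.2889) ≈ 73.2°.

73.2°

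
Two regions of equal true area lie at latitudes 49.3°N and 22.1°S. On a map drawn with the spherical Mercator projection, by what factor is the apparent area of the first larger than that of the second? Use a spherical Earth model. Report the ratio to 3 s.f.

2.02

On Mercator, area is exaggerated by sec²φ = 1/cos²φ.
At 49.3°: sec²(49.3°) = 1/0.6521² = 2.352.
At 22.1°: sec²(22.1°) = 1/0.9265² = 1.165.
Ratio = 2.352/1.165 = cos²(22.1°)/cos²(49.3°) ≈ 2.02.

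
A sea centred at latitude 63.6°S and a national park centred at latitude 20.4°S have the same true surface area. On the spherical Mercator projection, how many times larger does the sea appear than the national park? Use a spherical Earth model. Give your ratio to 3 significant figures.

Mercator is conformal with k = sec φ, so areal scale = k² = sec²φ.
At 63.6°: sec²(63.6°) = 1/0.4446² = 5.058.
At 20.4°: sec²(20.4°) = 1/0.9373² = 1.138.
Ratio = 5.058/1.138 = cos²(20.4°)/cos²(63.6°) ≈ 4.44.

4.44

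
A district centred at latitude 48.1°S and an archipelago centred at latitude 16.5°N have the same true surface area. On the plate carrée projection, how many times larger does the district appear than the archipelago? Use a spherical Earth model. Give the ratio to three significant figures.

In the plate carrée (x = Rλ, y = Rφ), meridians are true-scale (h = 1) and parallels are stretched by k = sec φ.
Areal scale at 48.1°: h·k = 1.000 × 1.497 = 1.497.
Areal scale at 16.5°: h·k = 1.000 × 1.043 = 1.043.
Ratio = 1.497/1.043 ≈ 1.44.

1.44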